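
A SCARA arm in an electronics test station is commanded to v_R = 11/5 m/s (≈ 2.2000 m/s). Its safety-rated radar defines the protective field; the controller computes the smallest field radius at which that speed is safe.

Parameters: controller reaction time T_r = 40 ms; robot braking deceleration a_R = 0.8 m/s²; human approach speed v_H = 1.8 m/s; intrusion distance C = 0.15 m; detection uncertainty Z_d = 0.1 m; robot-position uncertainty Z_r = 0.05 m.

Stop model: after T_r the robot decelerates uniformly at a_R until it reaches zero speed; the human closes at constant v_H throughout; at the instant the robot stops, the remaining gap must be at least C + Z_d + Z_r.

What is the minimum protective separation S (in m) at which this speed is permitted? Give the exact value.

S_min = 1687/200 m = 8.4350 m

T_s = v_R/a_R = (11/5)/(4/5) = 2.7500 s
robot covers v_R·T_r = 2.2000·0.0400 = 0.0880 m before braking
braking distance = 2.2000²/(2·0.8000) = 3.0250 m
human over T_r+T_s: 1.8000·(0.0400+2.7500) = 5.0220 m
margins: 0.1500+0.1000+0.0500 = 0.3000 m
S_min ≈ 0.0880+3.0250+5.0220+0.3000  ⇒  S_min = 1687/200 m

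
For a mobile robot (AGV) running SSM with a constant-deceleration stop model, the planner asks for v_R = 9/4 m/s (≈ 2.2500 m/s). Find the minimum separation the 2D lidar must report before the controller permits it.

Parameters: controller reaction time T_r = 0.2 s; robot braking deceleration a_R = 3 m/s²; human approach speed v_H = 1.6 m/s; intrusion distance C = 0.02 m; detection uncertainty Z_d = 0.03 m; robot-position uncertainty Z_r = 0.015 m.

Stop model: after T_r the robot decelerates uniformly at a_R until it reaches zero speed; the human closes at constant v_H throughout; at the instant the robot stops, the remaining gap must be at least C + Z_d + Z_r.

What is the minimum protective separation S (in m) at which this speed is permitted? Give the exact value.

S_min = 2303/800 m = 2.8788 m

braking lasts T_s = (9/4)/3 = 0.7500 s
reaction-phase robot travel = 2.2500·0.2000 = 0.4500 m
braking distance = 2.2500²/(2·3.0000) = 0.8438 m
person approaches 1.6000·(0.2000+0.7500) = 1.5200 m
C+Z_d+Z_r = 0.0200+0.0300+0.0150 = 0.0650 m
S_min ≈ 0.4500+0.8438+1.5200+0.0650  ⇒  S_min = 2303/800 m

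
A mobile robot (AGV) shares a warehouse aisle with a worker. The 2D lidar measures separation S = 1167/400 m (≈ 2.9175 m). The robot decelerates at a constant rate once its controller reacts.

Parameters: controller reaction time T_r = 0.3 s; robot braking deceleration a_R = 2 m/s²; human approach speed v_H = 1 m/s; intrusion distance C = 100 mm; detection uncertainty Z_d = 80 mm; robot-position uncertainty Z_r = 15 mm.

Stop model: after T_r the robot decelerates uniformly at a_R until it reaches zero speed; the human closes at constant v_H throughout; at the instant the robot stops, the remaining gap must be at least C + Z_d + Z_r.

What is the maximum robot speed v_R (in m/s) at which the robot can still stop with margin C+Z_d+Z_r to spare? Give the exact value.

v_R_max = 19/10 m/s = 1.9000 m/s

quadratic (1/4)·v² + (4/5)·v + (-969/400) = 0
  disc = (4/5)² − 4·(1/4)·(-969/400) = 49/16 ; √disc = 7/4
  v_R = (−(4/5) + 7/4) / (2·(1/4)) = 19/10 m/s
check:
braking lasts T_s = (19/10)/2 = 0.9500 s
robot in T_r: 1.9000·0.3000 = 0.5700 m
robot covers 1.9000·0.9500 − ½·2.0000·0.9500² = 0.9025 m while stopping
person approaches 1.0000·(0.3000+0.9500) = 1.2500 m
C+Z_d+Z_r = 0.1000+0.0800+0.0150 = 0.1950 m
sum ≈ 0.5700+0.9025+1.2500+0.1950 ≈ 2.9175 m = S ✓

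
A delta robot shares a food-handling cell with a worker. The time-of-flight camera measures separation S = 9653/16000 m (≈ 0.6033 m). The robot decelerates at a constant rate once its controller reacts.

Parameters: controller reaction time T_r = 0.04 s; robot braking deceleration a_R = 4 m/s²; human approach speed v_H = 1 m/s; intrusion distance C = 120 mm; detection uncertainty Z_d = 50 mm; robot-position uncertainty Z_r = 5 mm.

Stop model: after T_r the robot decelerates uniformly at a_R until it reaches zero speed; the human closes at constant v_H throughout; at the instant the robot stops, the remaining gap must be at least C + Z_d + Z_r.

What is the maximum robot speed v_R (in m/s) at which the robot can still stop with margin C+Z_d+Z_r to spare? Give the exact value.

v_R_max = 19/20 m/s = 0.9500 m/s

collect terms ⇒ (1/8)·v_R² + (29/100)·v_R + (-6213/16000) = 0
  disc = (29/100)² − 4·(1/8)·(-6213/16000) = 44521/160000 ; √disc = 211/400
  v_R = (−(29/100) + 211/400) / (2·(1/8)) = 19/20 m/s
check:
stop time T_s = (19/20)/4 = 0.2375 s
reaction-phase robot travel = 0.9500·0.0400 = 0.0380 m
robot under decel: 0.9500²/(2·4.0000) = 0.1128 m
human closes 1.0000·0.2775 = 0.2775 m
residual clearance needed = 0.1200+0.0500+0.0050 = 0.1750 m
sum ≈ 0.0380+0.1128+0.2775+0.1750 ≈ 0.6033 m = S ✓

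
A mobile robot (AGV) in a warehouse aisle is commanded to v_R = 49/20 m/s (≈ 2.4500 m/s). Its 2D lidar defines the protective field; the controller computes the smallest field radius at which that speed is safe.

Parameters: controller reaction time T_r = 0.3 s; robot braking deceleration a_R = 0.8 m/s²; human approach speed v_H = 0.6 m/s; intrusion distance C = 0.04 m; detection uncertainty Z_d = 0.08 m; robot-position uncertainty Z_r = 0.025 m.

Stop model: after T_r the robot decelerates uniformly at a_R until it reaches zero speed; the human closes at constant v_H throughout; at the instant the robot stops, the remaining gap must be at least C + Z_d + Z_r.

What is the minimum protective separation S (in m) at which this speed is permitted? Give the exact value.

S_min = 21277/3200 m = 6.6491 m

stop time T_s = (49/20)/(4/5) = 3.0625 s
reaction-phase robot travel = 2.4500·0.3000 = 0.7350 m
robot covers 2.4500·3.0625 − ½·0.8000·3.0625² = 3.7516 m while stopping
human closes 0.6000·3.3625 = 2.0175 m
margins: 0.0400+0.0800+0.0250 = 0.1450 m
S_min ≈ 0.7350+3.7516+2.0175+0.1450  ⇒  S_min = 21277/3200 m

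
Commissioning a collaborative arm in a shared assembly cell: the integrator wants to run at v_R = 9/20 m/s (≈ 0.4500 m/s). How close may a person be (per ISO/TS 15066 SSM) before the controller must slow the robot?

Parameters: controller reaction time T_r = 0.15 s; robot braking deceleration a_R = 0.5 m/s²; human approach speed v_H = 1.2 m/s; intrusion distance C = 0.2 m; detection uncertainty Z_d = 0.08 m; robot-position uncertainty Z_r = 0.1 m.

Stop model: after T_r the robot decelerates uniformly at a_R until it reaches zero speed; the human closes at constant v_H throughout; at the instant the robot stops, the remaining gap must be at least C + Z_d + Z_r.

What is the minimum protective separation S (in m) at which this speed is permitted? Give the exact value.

stop time T_s = (9/20)/(1/2) = 0.9000 s
reaction-phase robot travel = 0.4500·0.1500 = 0.0675 m
robot covers 0.4500·0.9000 − ½·0.5000·0.9000² = 0.2025 m while stopping
human closes 1.2000·1.0500 = 1.2600 m
C+Z_d+Z_r = 0.2000+0.0800+0.1000 = 0.3800 m
S_min ≈ 0.0675+0.2025+1.2600+0.3800  ⇒  S_min = 191/100 m

S_min = 191/100 m = 1.9100 m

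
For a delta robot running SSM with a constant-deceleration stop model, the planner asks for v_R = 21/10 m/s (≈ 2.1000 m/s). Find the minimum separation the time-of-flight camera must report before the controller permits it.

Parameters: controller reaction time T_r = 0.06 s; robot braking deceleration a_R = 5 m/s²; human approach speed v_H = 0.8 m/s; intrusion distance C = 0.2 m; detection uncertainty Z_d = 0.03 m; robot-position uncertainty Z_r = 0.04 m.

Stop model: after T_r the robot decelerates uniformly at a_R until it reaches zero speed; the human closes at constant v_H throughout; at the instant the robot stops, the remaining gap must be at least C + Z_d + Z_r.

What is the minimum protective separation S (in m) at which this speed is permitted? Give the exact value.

T_s = v_R/a_R = (21/10)/5 = 0.4200 s
robot covers v_R·T_r = 2.1000·0.0600 = 0.1260 m before braking
robot under decel: 2.1000²/(2·5.0000) = 0.4410 m
human over T_r+T_s: 0.8000·(0.0600+0.4200) = 0.3840 m
C+Z_d+Z_r = 0.2000+0.0300+0.0400 = 0.2700 m
S_min ≈ 0.1260+0.4410+0.3840+0.2700  ⇒  S_min = 1221/1000 m

S_min = 1221/1000 m = 1.2210 m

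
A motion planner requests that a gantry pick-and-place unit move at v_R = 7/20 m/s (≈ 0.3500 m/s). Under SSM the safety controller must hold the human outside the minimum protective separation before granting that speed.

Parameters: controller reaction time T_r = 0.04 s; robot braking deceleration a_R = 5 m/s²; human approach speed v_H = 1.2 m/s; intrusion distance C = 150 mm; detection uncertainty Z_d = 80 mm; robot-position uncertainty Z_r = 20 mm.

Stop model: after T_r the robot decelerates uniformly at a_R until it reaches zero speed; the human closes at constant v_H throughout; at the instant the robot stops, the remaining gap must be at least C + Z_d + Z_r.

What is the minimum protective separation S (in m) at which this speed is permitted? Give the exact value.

stop time T_s = (7/20)/5 = 0.0700 s
reaction-phase robot travel = 0.3500·0.0400 = 0.0140 m
braking distance = 0.3500²/(2·5.0000) = 0.0123 m
human closes 1.2000·0.1100 = 0.1320 m
margins: 0.1500+0.0800+0.0200 = 0.2500 m
S_min ≈ 0.0140+0.0123+0.1320+0.2500  ⇒  S_min = 1633/4000 m

S_min = 1633/4000 m = 0.4083 m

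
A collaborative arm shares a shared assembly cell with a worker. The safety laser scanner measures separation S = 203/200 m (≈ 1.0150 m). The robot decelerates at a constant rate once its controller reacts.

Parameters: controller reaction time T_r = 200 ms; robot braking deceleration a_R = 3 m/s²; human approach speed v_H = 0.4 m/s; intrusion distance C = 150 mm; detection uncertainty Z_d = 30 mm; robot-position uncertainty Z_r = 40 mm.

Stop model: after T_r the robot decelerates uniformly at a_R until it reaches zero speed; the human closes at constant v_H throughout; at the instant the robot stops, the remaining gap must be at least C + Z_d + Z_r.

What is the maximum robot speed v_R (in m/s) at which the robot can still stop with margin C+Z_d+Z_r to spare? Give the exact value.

v_R_max = 13/10 m/s = 1.3000 m/s

collect terms ⇒ (1/6)·v_R² + (1/3)·v_R + (-143/200) = 0
  disc = (1/3)² − 4·(1/6)·(-143/200) = 529/900 ; √disc = 23/30
  v_R = (−(1/3) + 23/30) / (2·(1/6)) = 13/10 m/s
check:
T_s = v_R/a_R = (13/10)/3 = 0.4333 s
robot covers v_R·T_r = 1.3000·0.2000 = 0.2600 m before braking
braking distance = 1.3000²/(2·3.0000) = 0.2817 m
person approaches 0.4000·(0.2000+0.4333) = 0.2533 m
C+Z_d+Z_r = 0.1500+0.0300+0.0400 = 0.2200 m
sum ≈ 0.2600+0.2817+0.2533+0.2200 ≈ 1.0150 m = S ✓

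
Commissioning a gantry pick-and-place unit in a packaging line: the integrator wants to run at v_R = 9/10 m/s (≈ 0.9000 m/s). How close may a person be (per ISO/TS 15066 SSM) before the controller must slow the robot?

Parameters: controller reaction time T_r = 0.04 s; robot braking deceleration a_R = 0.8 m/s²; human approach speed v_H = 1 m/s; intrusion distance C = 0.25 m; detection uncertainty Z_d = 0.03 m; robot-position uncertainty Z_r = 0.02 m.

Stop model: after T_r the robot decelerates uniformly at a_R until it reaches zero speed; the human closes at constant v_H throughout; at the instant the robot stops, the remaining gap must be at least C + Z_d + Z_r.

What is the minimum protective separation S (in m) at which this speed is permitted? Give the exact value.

S_min = 8029/4000 m = 2.0072 m

braking lasts T_s = (9/10)/(4/5) = 1.1250 s
robot in T_r: 0.9000·0.0400 = 0.0360 m
braking distance = 0.9000²/(2·0.8000) = 0.5062 m
person approaches 1.0000·(0.0400+1.1250) = 1.1650 m
C+Z_d+Z_r = 0.2500+0.0300+0.0200 = 0.3000 m
S_min ≈ 0.0360+0.5062+1.1650+0.3000  ⇒  S_min = 8029/4000 m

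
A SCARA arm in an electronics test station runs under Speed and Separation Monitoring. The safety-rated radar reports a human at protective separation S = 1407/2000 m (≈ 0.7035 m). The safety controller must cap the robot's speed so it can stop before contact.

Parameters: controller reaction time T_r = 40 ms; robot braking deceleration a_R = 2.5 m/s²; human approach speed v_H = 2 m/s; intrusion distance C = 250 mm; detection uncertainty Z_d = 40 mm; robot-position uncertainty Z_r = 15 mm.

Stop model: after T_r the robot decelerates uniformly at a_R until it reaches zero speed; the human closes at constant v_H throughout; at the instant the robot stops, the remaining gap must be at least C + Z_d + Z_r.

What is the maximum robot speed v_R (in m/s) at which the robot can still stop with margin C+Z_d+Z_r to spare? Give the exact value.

collect terms ⇒ (1/5)·v_R² + (21/25)·v_R + (-637/2000) = 0
  disc = (21/25)² − 4·(1/5)·(-637/2000) = 2401/2500 ; √disc = 49/50
  v_R = (−(21/25) + 49/50) / (2·(1/5)) = 7/20 m/s
check:
braking lasts T_s = (7/20)/(5/2) = 0.1400 s
reaction-phase robot travel = 0.3500·0.0400 = 0.0140 m
braking distance = 0.3500²/(2·2.5000) = 0.0245 m
human over T_r+T_s: 2.0000·(0.0400+0.1400) = 0.3600 m
margins: 0.2500+0.0400+0.0150 = 0.3050 m
sum ≈ 0.0140+0.0245+0.3600+0.3050 ≈ 0.7035 m = S ✓

v_R_max = 7/20 m/s = 0.3500 m/s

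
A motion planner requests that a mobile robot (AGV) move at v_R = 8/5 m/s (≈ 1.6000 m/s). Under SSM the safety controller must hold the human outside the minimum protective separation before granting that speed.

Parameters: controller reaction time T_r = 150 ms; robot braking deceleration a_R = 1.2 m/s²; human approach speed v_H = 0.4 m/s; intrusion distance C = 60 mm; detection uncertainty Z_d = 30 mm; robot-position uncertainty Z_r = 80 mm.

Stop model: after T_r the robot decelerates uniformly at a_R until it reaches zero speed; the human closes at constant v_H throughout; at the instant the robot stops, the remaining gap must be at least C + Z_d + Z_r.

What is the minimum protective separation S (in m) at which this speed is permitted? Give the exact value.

braking lasts T_s = (8/5)/(6/5) = 1.3333 s
reaction-phase robot travel = 1.6000·0.1500 = 0.2400 m
robot under decel: 1.6000²/(2·1.2000) = 1.0667 m
human closes 0.4000·1.4833 = 0.5933 m
residual clearance needed = 0.0600+0.0300+0.0800 = 0.1700 m
S_min ≈ 0.2400+1.0667+0.5933+0.1700  ⇒  S_min = 207/100 m

S_min = 207/100 m = 2.0700 m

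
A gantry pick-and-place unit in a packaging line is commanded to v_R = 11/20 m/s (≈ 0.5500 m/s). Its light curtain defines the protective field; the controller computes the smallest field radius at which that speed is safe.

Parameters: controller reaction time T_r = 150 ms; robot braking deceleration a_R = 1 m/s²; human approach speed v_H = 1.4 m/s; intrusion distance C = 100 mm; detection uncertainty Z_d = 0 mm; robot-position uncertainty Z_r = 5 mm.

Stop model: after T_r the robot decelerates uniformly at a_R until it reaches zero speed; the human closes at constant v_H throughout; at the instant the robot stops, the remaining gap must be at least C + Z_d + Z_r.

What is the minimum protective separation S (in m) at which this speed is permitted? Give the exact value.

T_s = v_R/a_R = (11/20)/1 = 0.5500 s
reaction-phase robot travel = 0.5500·0.1500 = 0.0825 m
robot under decel: 0.5500²/(2·1.0000) = 0.1512 m
person approaches 1.4000·(0.1500+0.5500) = 0.9800 m
residual clearance needed = 0.1000+0.0000+0.0050 = 0.1050 m
S_min ≈ 0.0825+0.1512+0.9800+0.1050  ⇒  S_min = 211/160 m

S_min = 211/160 m = 1.3188 m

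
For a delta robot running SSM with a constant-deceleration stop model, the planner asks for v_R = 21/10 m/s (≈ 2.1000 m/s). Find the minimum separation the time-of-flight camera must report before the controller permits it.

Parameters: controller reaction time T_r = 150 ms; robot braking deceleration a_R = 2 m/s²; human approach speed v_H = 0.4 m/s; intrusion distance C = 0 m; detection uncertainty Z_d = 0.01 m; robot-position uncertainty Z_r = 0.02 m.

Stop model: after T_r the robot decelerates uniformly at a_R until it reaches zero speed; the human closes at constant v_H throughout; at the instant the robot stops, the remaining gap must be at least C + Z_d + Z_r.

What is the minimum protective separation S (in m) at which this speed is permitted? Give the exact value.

S_min = 771/400 m = 1.9275 m

braking lasts T_s = (21/10)/2 = 1.0500 s
robot in T_r: 2.1000·0.1500 = 0.3150 m
robot covers 2.1000·1.0500 − ½·2.0000·1.0500² = 1.1025 m while stopping
human closes 0.4000·1.2000 = 0.4800 m
residual clearance needed = 0.0000+0.0100+0.0200 = 0.0300 m
S_min ≈ 0.3150+1.1025+0.4800+0.0300  ⇒  S_min = 771/400 m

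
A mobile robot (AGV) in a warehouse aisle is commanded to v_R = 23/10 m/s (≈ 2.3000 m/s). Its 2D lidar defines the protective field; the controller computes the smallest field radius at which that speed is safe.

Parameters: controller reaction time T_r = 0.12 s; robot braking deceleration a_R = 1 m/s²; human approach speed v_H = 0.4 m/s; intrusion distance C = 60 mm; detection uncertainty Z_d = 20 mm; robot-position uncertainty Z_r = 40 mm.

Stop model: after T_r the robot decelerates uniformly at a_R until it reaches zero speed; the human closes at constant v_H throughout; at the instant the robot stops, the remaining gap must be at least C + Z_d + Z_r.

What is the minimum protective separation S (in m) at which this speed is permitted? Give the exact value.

stop time T_s = (23/10)/1 = 2.3000 s
robot covers v_R·T_r = 2.3000·0.1200 = 0.2760 m before braking
robot covers 2.3000·2.3000 − ½·1.0000·2.3000² = 2.6450 m while stopping
person approaches 0.4000·(0.1200+2.3000) = 0.9680 m
margins: 0.0600+0.0200+0.0400 = 0.1200 m
S_min ≈ 0.2760+2.6450+0.9680+0.1200  ⇒  S_min = 4009/1000 m

S_min = 4009/1000 m = 4.0090 m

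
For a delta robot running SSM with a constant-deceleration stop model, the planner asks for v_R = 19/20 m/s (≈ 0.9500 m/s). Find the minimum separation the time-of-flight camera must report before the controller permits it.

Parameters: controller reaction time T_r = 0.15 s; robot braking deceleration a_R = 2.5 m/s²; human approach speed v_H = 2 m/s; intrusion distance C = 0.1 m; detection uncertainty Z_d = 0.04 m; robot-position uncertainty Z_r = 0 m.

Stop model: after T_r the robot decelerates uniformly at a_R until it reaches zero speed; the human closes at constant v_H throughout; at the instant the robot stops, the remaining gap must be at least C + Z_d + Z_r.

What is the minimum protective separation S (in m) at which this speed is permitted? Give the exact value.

stop time T_s = (19/20)/(5/2) = 0.3800 s
robot covers v_R·T_r = 0.9500·0.1500 = 0.1425 m before braking
braking distance = 0.9500²/(2·2.5000) = 0.1805 m
person approaches 2.0000·(0.1500+0.3800) = 1.0600 m
margins: 0.1000+0.0400+0.0000 = 0.1400 m
S_min ≈ 0.1425+0.1805+1.0600+0.1400  ⇒  S_min = 1523/1000 m

S_min = 1523/1000 m = 1.5230 m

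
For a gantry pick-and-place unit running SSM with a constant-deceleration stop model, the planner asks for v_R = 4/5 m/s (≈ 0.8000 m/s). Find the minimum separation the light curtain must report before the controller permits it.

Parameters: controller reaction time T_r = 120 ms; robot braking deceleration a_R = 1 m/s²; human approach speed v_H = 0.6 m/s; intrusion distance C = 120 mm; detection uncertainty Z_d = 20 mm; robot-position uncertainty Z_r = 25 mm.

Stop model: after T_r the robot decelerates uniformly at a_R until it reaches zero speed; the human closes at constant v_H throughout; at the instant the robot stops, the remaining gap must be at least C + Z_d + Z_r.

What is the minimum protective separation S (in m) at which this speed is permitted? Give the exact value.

braking lasts T_s = (4/5)/1 = 0.8000 s
robot covers v_R·T_r = 0.8000·0.1200 = 0.0960 m before braking
braking distance = 0.8000²/(2·1.0000) = 0.3200 m
human over T_r+T_s: 0.6000·(0.1200+0.8000) = 0.5520 m
C+Z_d+Z_r = 0.1200+0.0200+0.0250 = 0.1650 m
S_min ≈ 0.0960+0.3200+0.5520+0.1650  ⇒  S_min = 1133/1000 m

S_min = 1133/1000 m = 1.1330 m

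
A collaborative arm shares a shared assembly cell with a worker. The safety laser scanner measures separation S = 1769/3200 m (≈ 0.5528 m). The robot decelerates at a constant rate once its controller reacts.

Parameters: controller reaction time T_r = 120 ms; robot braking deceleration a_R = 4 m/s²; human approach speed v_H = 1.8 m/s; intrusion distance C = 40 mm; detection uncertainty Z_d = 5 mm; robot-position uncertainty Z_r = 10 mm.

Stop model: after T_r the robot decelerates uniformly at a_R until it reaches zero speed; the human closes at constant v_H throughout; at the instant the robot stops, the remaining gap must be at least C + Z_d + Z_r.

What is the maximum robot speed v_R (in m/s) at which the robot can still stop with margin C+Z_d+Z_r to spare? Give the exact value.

v_R_max = 9/20 m/s = 0.4500 m/s

quadratic (1/8)·v² + (57/100)·v + (-4509/16000) = 0
  disc = (57/100)² − 4·(1/8)·(-4509/16000) = 74529/160000 ; √disc = 273/400
  v_R = (−(57/100) + 273/400) / (2·(1/8)) = 9/20 m/s
check:
braking lasts T_s = (9/20)/4 = 0.1125 s
robot covers v_R·T_r = 0.4500·0.1200 = 0.0540 m before braking
robot covers 0.4500·0.1125 − ½·4.0000·0.1125² = 0.0253 m while stopping
human closes 1.8000·0.2325 = 0.4185 m
C+Z_d+Z_r = 0.0400+0.0050+0.0100 = 0.0550 m
sum ≈ 0.0540+0.0253+0.4185+0.0550 ≈ 0.5528 m = S ✓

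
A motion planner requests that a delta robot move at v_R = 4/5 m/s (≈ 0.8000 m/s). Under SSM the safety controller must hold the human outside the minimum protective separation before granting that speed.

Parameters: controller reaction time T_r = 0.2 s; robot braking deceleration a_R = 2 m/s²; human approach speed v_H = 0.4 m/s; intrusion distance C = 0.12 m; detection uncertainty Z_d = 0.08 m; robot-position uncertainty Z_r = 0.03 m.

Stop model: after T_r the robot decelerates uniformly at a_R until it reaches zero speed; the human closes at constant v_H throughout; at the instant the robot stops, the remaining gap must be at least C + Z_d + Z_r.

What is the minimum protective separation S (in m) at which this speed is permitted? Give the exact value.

T_s = v_R/a_R = (4/5)/2 = 0.4000 s
reaction-phase robot travel = 0.8000·0.2000 = 0.1600 m
robot under decel: 0.8000²/(2·2.0000) = 0.1600 m
human over T_r+T_s: 0.4000·(0.2000+0.4000) = 0.2400 m
C+Z_d+Z_r = 0.1200+0.0800+0.0300 = 0.2300 m
S_min ≈ 0.1600+0.1600+0.2400+0.2300  ⇒  S_min = 79/100 m

S_min = 79/100 m = 0.7900 m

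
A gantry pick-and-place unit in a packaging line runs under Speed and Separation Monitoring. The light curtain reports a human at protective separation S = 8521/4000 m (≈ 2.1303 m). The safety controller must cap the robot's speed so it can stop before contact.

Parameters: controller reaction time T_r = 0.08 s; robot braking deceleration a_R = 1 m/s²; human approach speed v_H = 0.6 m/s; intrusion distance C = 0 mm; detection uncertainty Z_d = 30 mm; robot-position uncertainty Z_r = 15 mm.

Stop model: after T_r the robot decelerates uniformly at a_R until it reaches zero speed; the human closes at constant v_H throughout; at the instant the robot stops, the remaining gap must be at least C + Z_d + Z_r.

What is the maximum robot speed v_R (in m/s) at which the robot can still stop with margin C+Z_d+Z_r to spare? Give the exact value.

v_R_max = 29/20 m/s = 1.4500 m/s

at the boundary: (1/2)·v² + (17/25)·v + (-8149/4000) = 0
  disc = (17/25)² − 4·(1/2)·(-8149/4000) = 45369/10000 ; √disc = 213/100
  v_R = (−(17/25) + 213/100) / (2·(1/2)) = 29/20 m/s
check:
stop time T_s = (29/20)/1 = 1.4500 s
robot covers v_R·T_r = 1.4500·0.0800 = 0.1160 m before braking
robot under decel: 1.4500²/(2·1.0000) = 1.0513 m
human closes 0.6000·1.5300 = 0.9180 m
margins: 0.0000+0.0300+0.0150 = 0.0450 m
sum ≈ 0.1160+1.0513+0.9180+0.0450 ≈ 2.1303 m = S ✓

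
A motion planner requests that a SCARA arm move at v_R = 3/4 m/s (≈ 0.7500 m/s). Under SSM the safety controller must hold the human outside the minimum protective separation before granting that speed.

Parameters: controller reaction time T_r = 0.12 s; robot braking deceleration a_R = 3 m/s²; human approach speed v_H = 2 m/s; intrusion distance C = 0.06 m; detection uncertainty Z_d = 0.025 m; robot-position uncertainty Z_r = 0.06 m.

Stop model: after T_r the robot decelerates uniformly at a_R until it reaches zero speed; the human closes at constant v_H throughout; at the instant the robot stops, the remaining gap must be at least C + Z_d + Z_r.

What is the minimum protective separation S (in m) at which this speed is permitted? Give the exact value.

stop time T_s = (3/4)/3 = 0.2500 s
robot covers v_R·T_r = 0.7500·0.1200 = 0.0900 m before braking
braking distance = 0.7500²/(2·3.0000) = 0.0938 m
human over T_r+T_s: 2.0000·(0.1200+0.2500) = 0.7400 m
C+Z_d+Z_r = 0.0600+0.0250+0.0600 = 0.1450 m
S_min ≈ 0.0900+0.0938+0.7400+0.1450  ⇒  S_min = 171/160 m

S_min = 171/160 m = 1.0688 m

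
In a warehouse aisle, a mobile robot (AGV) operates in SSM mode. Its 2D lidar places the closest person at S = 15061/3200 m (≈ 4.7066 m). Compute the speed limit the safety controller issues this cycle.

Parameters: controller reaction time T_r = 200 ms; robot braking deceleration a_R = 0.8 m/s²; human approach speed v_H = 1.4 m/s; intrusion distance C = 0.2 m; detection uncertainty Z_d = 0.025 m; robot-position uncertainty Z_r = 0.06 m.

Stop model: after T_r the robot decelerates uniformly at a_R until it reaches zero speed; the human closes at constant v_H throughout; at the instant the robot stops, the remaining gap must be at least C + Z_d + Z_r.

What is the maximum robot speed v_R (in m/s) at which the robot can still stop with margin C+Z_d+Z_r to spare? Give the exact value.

collect terms ⇒ (5/8)·v_R² + (39/20)·v_R + (-13253/3200) = 0
  disc = (39/20)² − 4·(5/8)·(-13253/3200) = 90601/6400 ; √disc = 301/80
  v_R = (−(39/20) + 301/80) / (2·(5/8)) = 29/20 m/s
check:
braking lasts T_s = (29/20)/(4/5) = 1.8125 s
robot in T_r: 1.4500·0.2000 = 0.2900 m
robot covers 1.4500·1.8125 − ½·0.8000·1.8125² = 1.3141 m while stopping
human over T_r+T_s: 1.4000·(0.2000+1.8125) = 2.8175 m
residual clearance needed = 0.2000+0.0250+0.0600 = 0.2850 m
sum ≈ 0.2900+1.3141+2.8175+0.2850 ≈ 4.7066 m = S ✓

v_R_max = 29/20 m/s = 1.4500 m/s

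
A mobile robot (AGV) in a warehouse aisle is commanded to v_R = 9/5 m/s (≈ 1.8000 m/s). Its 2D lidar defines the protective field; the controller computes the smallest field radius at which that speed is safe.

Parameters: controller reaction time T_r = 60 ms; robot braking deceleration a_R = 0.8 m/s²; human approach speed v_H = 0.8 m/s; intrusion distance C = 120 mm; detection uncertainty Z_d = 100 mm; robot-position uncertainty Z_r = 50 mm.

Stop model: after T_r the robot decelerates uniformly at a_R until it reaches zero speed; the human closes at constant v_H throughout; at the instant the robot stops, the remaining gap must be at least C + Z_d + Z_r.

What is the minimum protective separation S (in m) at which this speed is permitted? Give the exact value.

T_s = v_R/a_R = (9/5)/(4/5) = 2.2500 s
robot in T_r: 1.8000·0.0600 = 0.1080 m
braking distance = 1.8000²/(2·0.8000) = 2.0250 m
human over T_r+T_s: 0.8000·(0.0600+2.2500) = 1.8480 m
residual clearance needed = 0.1200+0.1000+0.0500 = 0.2700 m
S_min ≈ 0.1080+2.0250+1.8480+0.2700  ⇒  S_min = 4251/1000 m

S_min = 4251/1000 m = 4.2510 m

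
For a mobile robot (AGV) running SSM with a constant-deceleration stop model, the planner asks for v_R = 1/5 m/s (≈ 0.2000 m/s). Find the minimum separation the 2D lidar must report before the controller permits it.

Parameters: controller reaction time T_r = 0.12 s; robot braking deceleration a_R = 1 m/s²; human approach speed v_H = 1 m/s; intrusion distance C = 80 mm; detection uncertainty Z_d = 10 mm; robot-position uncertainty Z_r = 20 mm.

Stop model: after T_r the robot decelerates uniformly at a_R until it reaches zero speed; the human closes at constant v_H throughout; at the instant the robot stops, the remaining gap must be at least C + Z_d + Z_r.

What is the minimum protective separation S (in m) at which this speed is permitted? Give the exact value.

S_min = 237/500 m = 0.4740 m

braking lasts T_s = (1/5)/1 = 0.2000 s
reaction-phase robot travel = 0.2000·0.1200 = 0.0240 m
robot under decel: 0.2000²/(2·1.0000) = 0.0200 m
human over T_r+T_s: 1.0000·(0.1200+0.2000) = 0.3200 m
residual clearance needed = 0.0800+0.0100+0.0200 = 0.1100 m
S_min ≈ 0.0240+0.0200+0.3200+0.1100  ⇒  S_min = 237/500 m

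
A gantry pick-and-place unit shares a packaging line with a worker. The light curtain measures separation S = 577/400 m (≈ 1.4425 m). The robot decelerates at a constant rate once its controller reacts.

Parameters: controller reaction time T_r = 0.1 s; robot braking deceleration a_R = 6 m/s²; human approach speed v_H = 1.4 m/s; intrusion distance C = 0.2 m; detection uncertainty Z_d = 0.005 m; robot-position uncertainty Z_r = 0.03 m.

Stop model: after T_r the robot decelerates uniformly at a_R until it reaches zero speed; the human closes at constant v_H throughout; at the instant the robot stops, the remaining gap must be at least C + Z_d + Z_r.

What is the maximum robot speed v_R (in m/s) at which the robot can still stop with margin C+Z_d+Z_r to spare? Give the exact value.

v_R_max = 21/10 m/s = 2.1000 m/s

quadratic (1/12)·v² + (1/3)·v + (-427/400) = 0
  disc = (1/3)² − 4·(1/12)·(-427/400) = 1681/3600 ; √disc = 41/60
  v_R = (−(1/3) + 41/60) / (2·(1/12)) = 21/10 m/s
check:
T_s = v_R/a_R = (21/10)/6 = 0.3500 s
robot in T_r: 2.1000·0.1000 = 0.2100 m
robot covers 2.1000·0.3500 − ½·6.0000·0.3500² = 0.3675 m while stopping
human closes 1.4000·0.4500 = 0.6300 m
residual clearance needed = 0.2000+0.0050+0.0300 = 0.2350 m
sum ≈ 0.2100+0.3675+0.6300+0.2350 ≈ 1.4425 m = S ✓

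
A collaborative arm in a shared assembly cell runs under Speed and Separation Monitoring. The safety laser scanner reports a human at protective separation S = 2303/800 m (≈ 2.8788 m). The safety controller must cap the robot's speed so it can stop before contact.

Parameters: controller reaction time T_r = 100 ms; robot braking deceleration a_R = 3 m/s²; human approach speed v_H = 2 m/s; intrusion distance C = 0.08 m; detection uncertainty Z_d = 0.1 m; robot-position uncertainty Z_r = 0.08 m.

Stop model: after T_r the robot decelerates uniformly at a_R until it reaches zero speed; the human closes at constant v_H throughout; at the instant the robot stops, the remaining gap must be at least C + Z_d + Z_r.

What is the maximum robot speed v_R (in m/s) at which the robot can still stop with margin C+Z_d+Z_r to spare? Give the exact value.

v_R_max = 43/20 m/s = 2.1500 m/s

at the boundary: (1/6)·v² + (23/30)·v + (-387/160) = 0
  disc = (23/30)² − 4·(1/6)·(-387/160) = 7921/3600 ; √disc = 89/60
  v_R = (−(23/30) + 89/60) / (2·(1/6)) = 43/20 m/s
check:
T_s = v_R/a_R = (43/20)/3 = 0.7167 s
reaction-phase robot travel = 2.1500·0.1000 = 0.2150 m
robot under decel: 2.1500²/(2·3.0000) = 0.7704 m
human over T_r+T_s: 2.0000·(0.1000+0.7167) = 1.6333 m
C+Z_d+Z_r = 0.0800+0.1000+0.0800 = 0.2600 m
sum ≈ 0.2150+0.7704+1.6333+0.2600 ≈ 2.8788 m = S ✓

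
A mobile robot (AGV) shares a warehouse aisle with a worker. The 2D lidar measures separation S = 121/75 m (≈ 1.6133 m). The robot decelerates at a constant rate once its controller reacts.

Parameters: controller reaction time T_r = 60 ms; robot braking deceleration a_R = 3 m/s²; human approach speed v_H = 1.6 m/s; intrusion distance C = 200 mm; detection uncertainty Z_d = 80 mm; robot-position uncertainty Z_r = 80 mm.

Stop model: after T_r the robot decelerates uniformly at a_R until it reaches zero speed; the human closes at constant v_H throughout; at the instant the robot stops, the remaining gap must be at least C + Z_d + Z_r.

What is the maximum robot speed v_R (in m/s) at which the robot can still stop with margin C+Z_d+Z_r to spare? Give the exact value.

collect terms ⇒ (1/6)·v_R² + (89/150)·v_R + (-434/375) = 0
  disc = (89/150)² − 4·(1/6)·(-434/375) = 2809/2500 ; √disc = 53/50
  v_R = (−(89/150) + 53/50) / (2·(1/6)) = 7/5 m/s
check:
T_s = v_R/a_R = (7/5)/3 = 0.4667 s
robot covers v_R·T_r = 1.4000·0.0600 = 0.0840 m before braking
robot under decel: 1.4000²/(2·3.0000) = 0.3267 m
human over T_r+T_s: 1.6000·(0.0600+0.4667) = 0.8427 m
margins: 0.2000+0.0800+0.0800 = 0.3600 m
sum ≈ 0.0840+0.3267+0.8427+0.3600 ≈ 1.6133 m = S ✓

v_R_max = 7/5 m/s = 1.4000 m/s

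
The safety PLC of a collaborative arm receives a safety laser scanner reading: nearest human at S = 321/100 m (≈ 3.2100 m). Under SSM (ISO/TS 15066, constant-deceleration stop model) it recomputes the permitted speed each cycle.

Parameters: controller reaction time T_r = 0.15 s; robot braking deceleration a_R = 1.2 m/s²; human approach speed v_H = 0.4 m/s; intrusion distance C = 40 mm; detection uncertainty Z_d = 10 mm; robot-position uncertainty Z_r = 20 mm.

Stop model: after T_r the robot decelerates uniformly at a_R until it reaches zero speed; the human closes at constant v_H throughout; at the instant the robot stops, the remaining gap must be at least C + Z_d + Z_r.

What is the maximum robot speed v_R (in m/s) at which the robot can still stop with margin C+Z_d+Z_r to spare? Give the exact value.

at the boundary: (5/12)·v² + (29/60)·v + (-77/25) = 0
  disc = (29/60)² − 4·(5/12)·(-77/25) = 19321/3600 ; √disc = 139/60
  v_R = (−(29/60) + 139/60) / (2·(5/12)) = 11/5 m/s
check:
T_s = v_R/a_R = (11/5)/(6/5) = 1.8333 s
robot in T_r: 2.2000·0.1500 = 0.3300 m
robot covers 2.2000·1.8333 − ½·1.2000·1.8333² = 2.0167 m while stopping
human over T_r+T_s: 0.4000·(0.1500+1.8333) = 0.7933 m
C+Z_d+Z_r = 0.0400+0.0100+0.0200 = 0.0700 m
sum ≈ 0.3300+2.0167+0.7933+0.0700 ≈ 3.2100 m = S ✓

v_R_max = 11/5 m/s = 2.2000 m/s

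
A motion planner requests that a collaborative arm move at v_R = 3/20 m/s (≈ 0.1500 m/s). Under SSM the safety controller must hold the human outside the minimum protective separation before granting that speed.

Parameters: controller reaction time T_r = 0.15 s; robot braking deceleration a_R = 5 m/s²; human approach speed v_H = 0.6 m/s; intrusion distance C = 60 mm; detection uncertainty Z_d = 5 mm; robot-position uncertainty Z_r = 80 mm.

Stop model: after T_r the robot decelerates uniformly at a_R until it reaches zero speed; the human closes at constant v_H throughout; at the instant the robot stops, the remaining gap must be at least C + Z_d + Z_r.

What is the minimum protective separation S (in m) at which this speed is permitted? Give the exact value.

S_min = 1111/4000 m = 0.2777 m

T_s = v_R/a_R = (3/20)/5 = 0.0300 s
reaction-phase robot travel = 0.1500·0.1500 = 0.0225 m
braking distance = 0.1500²/(2·5.0000) = 0.0022 m
person approaches 0.6000·(0.1500+0.0300) = 0.1080 m
residual clearance needed = 0.0600+0.0050+0.0800 = 0.1450 m
S_min ≈ 0.0225+0.0022+0.1080+0.1450  ⇒  S_min = 1111/4000 m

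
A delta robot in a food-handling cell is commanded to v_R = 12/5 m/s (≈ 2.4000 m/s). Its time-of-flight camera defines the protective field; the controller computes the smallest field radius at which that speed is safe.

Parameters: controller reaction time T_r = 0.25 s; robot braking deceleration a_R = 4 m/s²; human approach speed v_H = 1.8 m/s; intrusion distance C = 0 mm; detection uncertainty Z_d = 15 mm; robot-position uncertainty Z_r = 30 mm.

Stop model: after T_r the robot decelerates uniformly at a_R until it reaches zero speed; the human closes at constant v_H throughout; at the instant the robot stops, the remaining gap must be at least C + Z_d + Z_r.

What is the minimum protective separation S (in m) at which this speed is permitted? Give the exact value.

braking lasts T_s = (12/5)/4 = 0.6000 s
reaction-phase robot travel = 2.4000·0.2500 = 0.6000 m
robot under decel: 2.4000²/(2·4.0000) = 0.7200 m
person approaches 1.8000·(0.2500+0.6000) = 1.5300 m
C+Z_d+Z_r = 0.0000+0.0150+0.0300 = 0.0450 m
S_min ≈ 0.6000+0.7200+1.5300+0.0450  ⇒  S_min = 579/200 m

S_min = 579/200 m = 2.8950 m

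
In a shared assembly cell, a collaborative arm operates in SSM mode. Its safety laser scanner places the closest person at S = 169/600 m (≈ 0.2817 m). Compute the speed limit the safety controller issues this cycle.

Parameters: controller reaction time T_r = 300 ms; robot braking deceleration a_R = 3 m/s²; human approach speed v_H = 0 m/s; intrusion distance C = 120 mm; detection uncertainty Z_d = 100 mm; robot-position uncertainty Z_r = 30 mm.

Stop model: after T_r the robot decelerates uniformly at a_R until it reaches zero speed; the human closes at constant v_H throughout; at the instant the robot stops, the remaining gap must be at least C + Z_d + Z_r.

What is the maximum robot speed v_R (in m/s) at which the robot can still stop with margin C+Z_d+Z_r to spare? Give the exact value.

collect terms ⇒ (1/6)·v_R² + (3/10)·v_R + (-19/600) = 0
  disc = (3/10)² − 4·(1/6)·(-19/600) = 1/9 ; √disc = 1/3
  v_R = (−(3/10) + 1/3) / (2·(1/6)) = 1/10 m/s
check:
T_s = v_R/a_R = (1/10)/3 = 0.0333 s
reaction-phase robot travel = 0.1000·0.3000 = 0.0300 m
braking distance = 0.1000²/(2·3.0000) = 0.0017 m
person approaches 0.0000·(0.3000+0.0333) = 0.0000 m
residual clearance needed = 0.1200+0.1000+0.0300 = 0.2500 m
sum ≈ 0.0300+0.0017+0.0000+0.2500 ≈ 0.2817 m = S ✓

v_R_max = 1/10 m/s = 0.1000 m/s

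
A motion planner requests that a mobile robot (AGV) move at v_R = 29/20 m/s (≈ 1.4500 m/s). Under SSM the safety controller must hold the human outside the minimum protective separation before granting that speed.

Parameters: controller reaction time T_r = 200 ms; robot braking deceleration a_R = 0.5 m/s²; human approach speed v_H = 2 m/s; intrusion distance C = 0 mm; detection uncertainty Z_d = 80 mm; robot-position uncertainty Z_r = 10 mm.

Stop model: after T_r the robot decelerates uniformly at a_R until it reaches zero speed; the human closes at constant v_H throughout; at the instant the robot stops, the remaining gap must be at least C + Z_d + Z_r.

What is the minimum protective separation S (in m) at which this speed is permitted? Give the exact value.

S_min = 3473/400 m = 8.6825 m

braking lasts T_s = (29/20)/(1/2) = 2.9000 s
robot in T_r: 1.4500·0.2000 = 0.2900 m
robot under decel: 1.4500²/(2·0.5000) = 2.1025 m
human closes 2.0000·3.1000 = 6.2000 m
residual clearance needed = 0.0000+0.0800+0.0100 = 0.0900 m
S_min ≈ 0.2900+2.1025+6.2000+0.0900  ⇒  S_min = 3473/400 m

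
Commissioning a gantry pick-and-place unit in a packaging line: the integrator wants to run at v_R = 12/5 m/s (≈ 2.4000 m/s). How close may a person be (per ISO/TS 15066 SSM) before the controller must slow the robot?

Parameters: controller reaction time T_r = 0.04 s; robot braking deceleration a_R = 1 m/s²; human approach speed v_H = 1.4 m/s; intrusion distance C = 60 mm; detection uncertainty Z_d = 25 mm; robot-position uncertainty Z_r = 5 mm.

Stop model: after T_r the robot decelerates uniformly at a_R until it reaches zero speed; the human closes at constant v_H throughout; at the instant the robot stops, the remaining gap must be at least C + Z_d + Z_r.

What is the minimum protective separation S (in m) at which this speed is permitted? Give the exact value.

S_min = 3241/500 m = 6.4820 m

stop time T_s = (12/5)/1 = 2.4000 s
robot covers v_R·T_r = 2.4000·0.0400 = 0.0960 m before braking
braking distance = 2.4000²/(2·1.0000) = 2.8800 m
human over T_r+T_s: 1.4000·(0.0400+2.4000) = 3.4160 m
margins: 0.0600+0.0250+0.0050 = 0.0900 m
S_min ≈ 0.0960+2.8800+3.4160+0.0900  ⇒  S_min = 3241/500 m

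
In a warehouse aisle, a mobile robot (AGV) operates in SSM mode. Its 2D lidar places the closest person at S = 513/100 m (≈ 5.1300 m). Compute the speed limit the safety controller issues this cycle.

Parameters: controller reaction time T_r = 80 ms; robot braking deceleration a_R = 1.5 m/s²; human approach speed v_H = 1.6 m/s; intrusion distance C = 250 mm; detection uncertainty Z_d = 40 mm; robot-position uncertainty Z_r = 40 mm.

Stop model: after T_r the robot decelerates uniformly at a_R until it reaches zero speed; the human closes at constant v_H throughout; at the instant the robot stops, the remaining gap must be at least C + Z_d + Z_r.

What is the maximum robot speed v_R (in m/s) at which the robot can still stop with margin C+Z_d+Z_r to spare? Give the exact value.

v_R_max = 12/5 m/s = 2.4000 m/s

collect terms ⇒ (1/3)·v_R² + (86/75)·v_R + (-584/125) = 0
  disc = (86/75)² − 4·(1/3)·(-584/125) = 42436/5625 ; √disc = 206/75
  v_R = (−(86/75) + 206/75) / (2·(1/3)) = 12/5 m/s
check:
stop time T_s = (12/5)/(3/2) = 1.6000 s
reaction-phase robot travel = 2.4000·0.0800 = 0.1920 m
robot covers 2.4000·1.6000 − ½·1.5000·1.6000² = 1.9200 m while stopping
person approaches 1.6000·(0.0800+1.6000) = 2.6880 m
margins: 0.2500+0.0400+0.0400 = 0.3300 m
sum ≈ 0.1920+1.9200+2.6880+0.3300 ≈ 5.1300 m = S ✓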